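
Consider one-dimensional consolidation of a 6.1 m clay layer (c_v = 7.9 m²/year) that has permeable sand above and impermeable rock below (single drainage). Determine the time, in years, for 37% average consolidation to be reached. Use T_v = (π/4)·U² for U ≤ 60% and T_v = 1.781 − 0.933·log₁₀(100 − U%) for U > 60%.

Drainage path length: H_d = H = 6.1 m (single drainage).
U ≤ 60%: T_v = (π/4)·U² = (π/4)×0.37² = 0.10752.
t = T_v·H_d²/c_v = 0.10752×6.1²/7.9 = 0.5064 years.

t ≈ 0.506 years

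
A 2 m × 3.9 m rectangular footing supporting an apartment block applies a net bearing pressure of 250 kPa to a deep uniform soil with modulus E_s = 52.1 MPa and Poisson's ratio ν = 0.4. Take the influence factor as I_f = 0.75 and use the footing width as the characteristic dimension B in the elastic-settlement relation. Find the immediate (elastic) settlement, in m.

Immediate (elastic) settlement: S_e = q·B·(1−ν²)/E_s · I_f.
E_s = 52.1 MPa = 52100 kPa.
S_e = 250 × 2 × (1 − 0.4²) / 52100 × 0.75
    = 250 × 2 × 0.84 / 52100 × 0.75
    = 0.006046 m

S_e ≈ 0.00605 m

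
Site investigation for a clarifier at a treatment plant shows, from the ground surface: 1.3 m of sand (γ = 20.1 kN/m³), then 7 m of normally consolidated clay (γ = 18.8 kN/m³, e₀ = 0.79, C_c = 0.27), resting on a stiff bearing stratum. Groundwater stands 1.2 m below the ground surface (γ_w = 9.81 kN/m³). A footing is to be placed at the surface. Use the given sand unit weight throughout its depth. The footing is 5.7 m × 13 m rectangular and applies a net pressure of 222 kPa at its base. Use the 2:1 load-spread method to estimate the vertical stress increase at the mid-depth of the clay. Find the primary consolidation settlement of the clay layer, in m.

S_c ≈ 0.43 m

Mid-depth of clay below the ground surface: z = 1.3 + 7/2 = 4.8 m.
Total vertical stress at mid-clay: σ_v = 20.1×1.3 + 18.8×3.5 = 91.93 kPa.
Pore pressure: u = 9.81×(4.8 − 1.2) = 35.316 kPa.
Initial effective stress: σ'_0 = σ_v − u = 91.93 − 35.316 = 56.614 kPa.
Stress increase at mid-clay by the 2:1 spreading method:
Δσ = qBL/((B+z)(L+z)) = 222×5.7×13/((5.7+4.8)(13+4.8)) = 88.016 kPa
Final effective stress: σ'_f = σ'_0 + Δσ = 56.614 + 88.016 = 144.63 kPa.
Normally consolidated clay, so the full stress increment lies on the virgin compression line:
S_c = C_c·H/(1+e₀)·log₁₀(σ'_f/σ'_0) = 0.27×7/(1+0.79)×log₁₀(144.63/56.614)
    = 1.0559 × 0.40733 = 0.4301 m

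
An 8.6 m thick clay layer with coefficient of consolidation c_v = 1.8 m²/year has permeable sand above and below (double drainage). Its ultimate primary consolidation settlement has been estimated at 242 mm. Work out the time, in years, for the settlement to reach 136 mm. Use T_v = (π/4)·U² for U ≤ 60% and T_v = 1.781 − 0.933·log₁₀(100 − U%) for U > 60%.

Drainage path length: H_d = H/2 = 4.3 m (double drainage).
U = S(t)/S_ult = 136/242 = 0.562.
U ≤ 60%: T_v = (π/4)·U² = (π/4)×0.56198² = 0.24805.
t = T_v·H_d²/c_v = 0.24805×4.3²/1.8 = 2.548 years.

t ≈ 2.55 years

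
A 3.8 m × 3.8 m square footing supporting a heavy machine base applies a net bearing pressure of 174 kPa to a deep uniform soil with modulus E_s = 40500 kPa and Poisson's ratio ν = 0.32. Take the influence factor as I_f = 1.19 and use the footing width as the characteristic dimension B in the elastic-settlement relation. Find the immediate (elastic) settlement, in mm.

S_e ≈ 17.4 mm

Immediate (elastic) settlement: S_e = q·B·(1−ν²)/E_s · I_f.
S_e = 174 × 3.8 × (1 − 0.32²) / 40500 × 1.19
    = 174 × 3.8 × 0.8976 / 40500 × 1.19
    = 0.01744 m = 17.44 mm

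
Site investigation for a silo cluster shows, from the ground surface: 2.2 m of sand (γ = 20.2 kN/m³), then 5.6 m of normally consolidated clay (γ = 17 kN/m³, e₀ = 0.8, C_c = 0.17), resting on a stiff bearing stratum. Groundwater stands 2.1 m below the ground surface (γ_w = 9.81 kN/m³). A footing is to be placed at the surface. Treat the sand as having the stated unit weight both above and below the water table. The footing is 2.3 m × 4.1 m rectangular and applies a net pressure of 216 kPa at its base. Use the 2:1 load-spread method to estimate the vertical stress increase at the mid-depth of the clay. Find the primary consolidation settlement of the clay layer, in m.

Mid-depth of clay below the ground surface: z = 2.2 + 5.6/2 = 5 m.
Total vertical stress at mid-clay: σ_v = 20.2×2.2 + 17×2.8 = 92.04 kPa.
Pore pressure: u = 9.81×(5 − 2.1) = 28.449 kPa.
Initial effective stress: σ'_0 = σ_v − u = 92.04 − 28.449 = 63.591 kPa.
Stress increase at mid-clay by the 2:1 spreading method:
Δσ = qBL/((B+z)(L+z)) = 216×2.3×4.1/((2.3+5)(4.1+5)) = 30.662 kPa
Final effective stress: σ'_f = σ'_0 + Δσ = 63.591 + 30.662 = 94.253 kPa.
Normally consolidated clay, so the full stress increment lies on the virgin compression line:
S_c = C_c·H/(1+e₀)·log₁₀(σ'_f/σ'_0) = 0.17×5.6/(1+0.8)×log₁₀(94.253/63.591)
    = 0.52889 × 0.1709 = 0.09039 m

S_c ≈ 0.0904 m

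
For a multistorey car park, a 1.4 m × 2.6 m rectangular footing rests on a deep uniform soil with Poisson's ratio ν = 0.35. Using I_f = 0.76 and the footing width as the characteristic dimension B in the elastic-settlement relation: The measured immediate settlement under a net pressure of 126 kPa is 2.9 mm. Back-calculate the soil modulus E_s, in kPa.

E_s ≈ 40600 kPa

S_e = q·B·(1−ν²)/E_s · I_f  ⇒  E_s = q·B·(1−ν²)·I_f / S_e.
E_s = 126 × 1.4 × 0.8775 × 0.76 / 0.0029 = 40570 kPa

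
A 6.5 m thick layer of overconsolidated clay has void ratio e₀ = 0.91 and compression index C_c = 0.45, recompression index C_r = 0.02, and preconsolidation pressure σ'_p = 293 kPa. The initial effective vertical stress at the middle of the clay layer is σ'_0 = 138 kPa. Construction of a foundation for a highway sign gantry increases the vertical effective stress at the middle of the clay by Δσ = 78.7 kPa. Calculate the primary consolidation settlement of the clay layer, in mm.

S_c ≈ 13.3 mm

Final effective stress: σ'_f = 138 + 78.7 = 216.7 kPa.
σ'_f = 216.7 ≤ σ'_p = 293 kPa, so the clay remains overconsolidated and only the recompression index applies:
S_c = C_r·H/(1+e₀)·log₁₀(σ'_f/σ'_0) = 0.02×6.5/1.91×log₁₀(216.7/138)
    = 0.068062 × 0.19598 = 0.01334 m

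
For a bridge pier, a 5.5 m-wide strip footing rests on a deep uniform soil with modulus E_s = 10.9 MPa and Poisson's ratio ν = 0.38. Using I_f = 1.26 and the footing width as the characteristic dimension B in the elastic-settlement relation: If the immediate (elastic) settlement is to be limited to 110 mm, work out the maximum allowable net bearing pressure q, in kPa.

q ≈ 202 kPa

E_s = 10.9 MPa = 10900 kPa.
S_e = q·B·(1−ν²)/E_s · I_f  ⇒  q = S_e·E_s / (B·(1−ν²)·I_f).
q = 0.11 × 10900 / (5.5 × 0.8556 × 1.26) = 202.2 kPa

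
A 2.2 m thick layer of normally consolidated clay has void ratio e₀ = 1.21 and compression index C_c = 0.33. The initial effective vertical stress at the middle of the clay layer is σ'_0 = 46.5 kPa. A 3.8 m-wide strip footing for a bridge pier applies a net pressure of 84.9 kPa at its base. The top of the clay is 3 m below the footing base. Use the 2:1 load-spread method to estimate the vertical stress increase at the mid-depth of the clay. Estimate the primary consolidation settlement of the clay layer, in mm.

S_c ≈ 89.9 mm

Mid-depth of clay below the footing base: z = 3 + 2.2/2 = 4.1 m.
Stress increase at mid-clay by the 2:1 spreading method:
Δσ = qB/(B+z) = 84.9×3.8/(3.8+4.1) = 40.838 kPa
Final effective stress: σ'_f = σ'_0 + Δσ = 46.5 + 40.838 = 87.338 kPa.
Normally consolidated clay, so the full stress increment lies on the virgin compression line:
S_c = C_c·H/(1+e₀)·log₁₀(σ'_f/σ'_0) = 0.33×2.2/(1+1.21)×log₁₀(87.338/46.5)
    = 0.32851 × 0.27375 = 0.08993 m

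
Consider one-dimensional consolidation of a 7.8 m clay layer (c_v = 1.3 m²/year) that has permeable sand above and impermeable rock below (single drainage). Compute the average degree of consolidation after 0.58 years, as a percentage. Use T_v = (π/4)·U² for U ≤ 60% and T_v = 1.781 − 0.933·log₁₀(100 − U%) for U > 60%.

Drainage path length: H_d = H = 7.8 m (single drainage).
T_v = c_v·t/H_d² = 1.3×0.58/7.8² = 0.012393.
T_v = 0.012393 corresponds to the U ≤ 60% branch:
U = √(4T_v/π) = 0.1256

U ≈ 12.6 %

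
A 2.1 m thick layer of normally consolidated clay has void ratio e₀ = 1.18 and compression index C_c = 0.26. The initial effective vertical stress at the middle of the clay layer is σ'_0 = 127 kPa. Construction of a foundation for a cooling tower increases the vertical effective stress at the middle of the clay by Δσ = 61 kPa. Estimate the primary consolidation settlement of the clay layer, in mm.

S_c ≈ 42.7 mm

Final effective stress: σ'_f = σ'_0 + Δσ = 127 + 61 = 188 kPa.
Normally consolidated clay, so the full stress increment lies on the virgin compression line:
S_c = C_c·H/(1+e₀)·log₁₀(σ'_f/σ'_0) = 0.26×2.1/(1+1.18)×log₁₀(188/127)
    = 0.25046 × 0.17035 = 0.04267 m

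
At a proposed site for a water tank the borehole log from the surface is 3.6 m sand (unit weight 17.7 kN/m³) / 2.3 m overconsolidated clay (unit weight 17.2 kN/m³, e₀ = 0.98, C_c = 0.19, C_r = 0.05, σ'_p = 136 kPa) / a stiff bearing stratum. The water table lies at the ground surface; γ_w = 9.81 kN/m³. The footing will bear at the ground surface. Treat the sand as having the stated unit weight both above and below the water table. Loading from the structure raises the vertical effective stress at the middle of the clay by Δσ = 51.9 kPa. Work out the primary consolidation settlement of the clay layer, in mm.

S_c ≈ 22.1 mm

Mid-depth of clay below the ground surface: z = 3.6 + 2.3/2 = 4.75 m.
Total vertical stress at mid-clay: σ_v = 17.7×3.6 + 17.2×1.15 = 83.5 kPa.
Pore pressure: u = 9.81×(4.75 − 0) = 46.598 kPa.
Initial effective stress: σ'_0 = σ_v − u = 83.5 − 46.598 = 36.902 kPa.
Final effective stress: σ'_f = 36.902 + 51.9 = 88.802 kPa.
σ'_f = 88.802 ≤ σ'_p = 136 kPa, so the clay remains overconsolidated and only the recompression index applies:
S_c = C_r·H/(1+e₀)·log₁₀(σ'_f/σ'_0) = 0.05×2.3/1.98×log₁₀(88.802/36.902)
    = 0.05808 × 0.38137 = 0.02215 m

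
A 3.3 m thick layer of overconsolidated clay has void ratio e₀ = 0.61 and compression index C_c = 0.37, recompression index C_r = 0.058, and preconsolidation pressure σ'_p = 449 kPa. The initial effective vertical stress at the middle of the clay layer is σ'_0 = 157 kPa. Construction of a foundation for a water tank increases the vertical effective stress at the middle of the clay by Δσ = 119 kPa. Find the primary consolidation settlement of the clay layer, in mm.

Final effective stress: σ'_f = 157 + 119 = 276 kPa.
σ'_f = 276 ≤ σ'_p = 449 kPa, so the clay remains overconsolidated and only the recompression index applies:
S_c = C_r·H/(1+e₀)·log₁₀(σ'_f/σ'_0) = 0.058×3.3/1.61×log₁₀(276/157)
    = 0.11888 × 0.24501 = 0.02913 m

S_c ≈ 29.1 mm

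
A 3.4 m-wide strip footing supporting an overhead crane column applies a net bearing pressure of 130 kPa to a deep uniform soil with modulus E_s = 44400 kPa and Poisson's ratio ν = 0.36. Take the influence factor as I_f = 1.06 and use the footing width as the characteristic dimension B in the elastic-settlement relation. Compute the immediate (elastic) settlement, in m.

Immediate (elastic) settlement: S_e = q·B·(1−ν²)/E_s · I_f.
S_e = 130 × 3.4 × (1 − 0.36²) / 44400 × 1.06
    = 130 × 3.4 × 0.8704 / 44400 × 1.06
    = 0.009185 m

S_e ≈ 0.00918 m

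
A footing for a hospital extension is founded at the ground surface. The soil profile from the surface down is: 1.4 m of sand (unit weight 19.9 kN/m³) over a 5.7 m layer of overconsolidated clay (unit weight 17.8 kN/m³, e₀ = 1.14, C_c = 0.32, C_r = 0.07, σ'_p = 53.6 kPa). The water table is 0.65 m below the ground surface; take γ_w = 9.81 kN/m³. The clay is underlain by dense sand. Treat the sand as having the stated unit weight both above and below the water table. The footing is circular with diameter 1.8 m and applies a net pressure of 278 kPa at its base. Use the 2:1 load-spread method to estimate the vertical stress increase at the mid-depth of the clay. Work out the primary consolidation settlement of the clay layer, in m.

S_c ≈ 0.105 m

Mid-depth of clay below the ground surface: z = 1.4 + 5.7/2 = 4.25 m.
Total vertical stress at mid-clay: σ_v = 19.9×1.4 + 17.8×2.85 = 78.59 kPa.
Pore pressure: u = 9.81×(4.25 − 0.65) = 35.316 kPa.
Initial effective stress: σ'_0 = σ_v − u = 78.59 − 35.316 = 43.274 kPa.
Stress increase at mid-clay by the 2:1 spreading method:
Δσ ≈ qD²/(D+z)² = 278×1.8²/(1.8+4.25)² = 24.608 kPa
Final effective stress: σ'_f = 43.274 + 24.608 = 67.882 kPa.
σ'_f = 67.882 > σ'_p = 53.6 kPa, so the stress path crosses the preconsolidation pressure — recompression up to σ'_p, then virgin compression beyond:
S_c = H/(1+e₀)·[C_r·log₁₀(σ'_p/σ'_0) + C_c·log₁₀(σ'_f/σ'_p)]
    = 5.7/2.14 × [0.07×log₁₀(53.6/43.274) + 0.32×log₁₀(67.882/53.6)]
    = 2.6636 × [0.0065056 + 0.032829] = 0.1048 m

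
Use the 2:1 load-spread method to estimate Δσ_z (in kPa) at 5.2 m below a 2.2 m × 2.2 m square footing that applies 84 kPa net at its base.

Δσ_z ≈ 7.42 kPa

By the 2:1 method the load spreads at 1 horizontal : 2 vertical, so at depth z the loaded area has grown by z in each plan dimension:
Δσ = qBL/((B+z)(L+z)) = 84×2.2×2.2/((2.2+5.2)(2.2+5.2)) = 7.4244 kPa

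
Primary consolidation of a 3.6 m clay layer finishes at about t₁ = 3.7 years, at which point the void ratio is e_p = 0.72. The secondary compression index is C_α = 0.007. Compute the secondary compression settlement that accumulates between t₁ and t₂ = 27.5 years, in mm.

S_s ≈ 12.8 mm

Secondary compression: S_s = C_α·H/(1+e_p)·log₁₀(t₂/t₁)
S_s = 0.007×3.6/(1+0.72)×log₁₀(27.5/3.7)
    = 0.01465 × 0.8711 = 0.01276 m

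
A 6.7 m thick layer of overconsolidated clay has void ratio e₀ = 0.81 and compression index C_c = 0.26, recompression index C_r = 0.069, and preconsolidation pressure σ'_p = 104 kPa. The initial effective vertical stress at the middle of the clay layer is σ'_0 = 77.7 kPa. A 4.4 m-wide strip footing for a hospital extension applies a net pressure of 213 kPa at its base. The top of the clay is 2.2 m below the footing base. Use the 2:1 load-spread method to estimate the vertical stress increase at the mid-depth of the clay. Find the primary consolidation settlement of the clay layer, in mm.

S_c ≈ 242 mm

Mid-depth of clay below the footing base: z = 2.2 + 6.7/2 = 5.55 m.
Stress increase at mid-clay by the 2:1 spreading method:
Δσ = qB/(B+z) = 213×4.4/(4.4+5.55) = 94.191 kPa
Final effective stress: σ'_f = 77.7 + 94.191 = 171.89 kPa.
σ'_f = 171.89 > σ'_p = 104 kPa, so the stress path crosses the preconsolidation pressure — recompression up to σ'_p, then virgin compression beyond:
S_c = H/(1+e₀)·[C_r·log₁₀(σ'_p/σ'_0) + C_c·log₁₀(σ'_f/σ'_p)]
    = 6.7/1.81 × [0.069×log₁₀(104/77.7) + 0.26×log₁₀(171.89/104)]
    = 3.7017 × [0.0087363 + 0.056736] = 0.2424 m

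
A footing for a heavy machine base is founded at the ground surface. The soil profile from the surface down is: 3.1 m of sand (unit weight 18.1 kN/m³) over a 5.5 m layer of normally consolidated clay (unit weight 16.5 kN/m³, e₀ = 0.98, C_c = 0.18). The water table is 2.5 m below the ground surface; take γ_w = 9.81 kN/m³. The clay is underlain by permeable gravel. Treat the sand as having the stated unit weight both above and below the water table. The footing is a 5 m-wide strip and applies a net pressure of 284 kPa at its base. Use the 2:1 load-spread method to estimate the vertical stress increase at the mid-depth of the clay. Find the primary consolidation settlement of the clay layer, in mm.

Mid-depth of clay below the ground surface: z = 3.1 + 5.5/2 = 5.85 m.
Total vertical stress at mid-clay: σ_v = 18.1×3.1 + 16.5×2.75 = 101.49 kPa.
Pore pressure: u = 9.81×(5.85 − 2.5) = 32.864 kPa.
Initial effective stress: σ'_0 = σ_v − u = 101.49 − 32.864 = 68.626 kPa.
Stress increase at mid-clay by the 2:1 spreading method:
Δσ = qB/(B+z) = 284×5/(5+5.85) = 130.88 kPa
Final effective stress: σ'_f = σ'_0 + Δσ = 68.626 + 130.88 = 199.51 kPa.
Normally consolidated clay, so the full stress increment lies on the virgin compression line:
S_c = C_c·H/(1+e₀)·log₁₀(σ'_f/σ'_0) = 0.18×5.5/(1+0.98)×log₁₀(199.51/68.626)
    = 0.5 × 0.46348 = 0.2317 m

S_c ≈ 232 mm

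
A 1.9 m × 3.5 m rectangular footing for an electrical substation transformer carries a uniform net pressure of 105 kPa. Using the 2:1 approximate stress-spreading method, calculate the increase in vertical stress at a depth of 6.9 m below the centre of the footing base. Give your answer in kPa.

By the 2:1 method the load spreads at 1 horizontal : 2 vertical, so at depth z the loaded area has grown by z in each plan dimension:
Δσ = qBL/((B+z)(L+z)) = 105×1.9×3.5/((1.9+6.9)(3.5+6.9)) = 7.6295 kPa

Δσ_z ≈ 7.63 kPa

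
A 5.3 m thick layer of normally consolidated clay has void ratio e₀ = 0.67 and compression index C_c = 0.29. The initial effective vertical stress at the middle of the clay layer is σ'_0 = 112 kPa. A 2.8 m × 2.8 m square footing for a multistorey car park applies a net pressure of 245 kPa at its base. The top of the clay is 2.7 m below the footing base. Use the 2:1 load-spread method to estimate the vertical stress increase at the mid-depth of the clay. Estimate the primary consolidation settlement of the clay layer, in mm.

Mid-depth of clay below the footing base: z = 2.7 + 5.3/2 = 5.35 m.
Stress increase at mid-clay by the 2:1 spreading method:
Δσ = qBL/((B+z)(L+z)) = 245×2.8×2.8/((2.8+5.35)(2.8+5.35)) = 28.918 kPa
Final effective stress: σ'_f = σ'_0 + Δσ = 112 + 28.918 = 140.92 kPa.
Normally consolidated clay, so the full stress increment lies on the virgin compression line:
S_c = C_c·H/(1+e₀)·log₁₀(σ'_f/σ'_0) = 0.29×5.3/(1+0.67)×log₁₀(140.92/112)
    = 0.92036 × 0.099755 = 0.09181 m

S_c ≈ 91.8 mm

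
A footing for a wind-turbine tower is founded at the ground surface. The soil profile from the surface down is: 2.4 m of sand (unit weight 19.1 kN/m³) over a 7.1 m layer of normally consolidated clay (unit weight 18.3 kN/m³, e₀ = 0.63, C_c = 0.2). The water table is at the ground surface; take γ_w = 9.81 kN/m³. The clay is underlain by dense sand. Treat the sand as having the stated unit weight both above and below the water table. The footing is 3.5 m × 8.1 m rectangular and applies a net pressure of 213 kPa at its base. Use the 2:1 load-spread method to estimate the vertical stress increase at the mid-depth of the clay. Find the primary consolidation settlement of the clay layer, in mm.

Mid-depth of clay below the ground surface: z = 2.4 + 7.1/2 = 5.95 m.
Total vertical stress at mid-clay: σ_v = 19.1×2.4 + 18.3×3.55 = 110.81 kPa.
Pore pressure: u = 9.81×(5.95 − 0) = 58.37 kPa.
Initial effective stress: σ'_0 = σ_v − u = 110.81 − 58.37 = 52.44 kPa.
Stress increase at mid-clay by the 2:1 spreading method:
Δσ = qBL/((B+z)(L+z)) = 213×3.5×8.1/((3.5+5.95)(8.1+5.95)) = 45.48 kPa
Final effective stress: σ'_f = σ'_0 + Δσ = 52.44 + 45.48 = 97.92 kPa.
Normally consolidated clay, so the full stress increment lies on the virgin compression line:
S_c = C_c·H/(1+e₀)·log₁₀(σ'_f/σ'_0) = 0.2×7.1/(1+0.63)×log₁₀(97.92/52.44)
    = 0.87117 × 0.27121 = 0.2363 m

S_c ≈ 236 mm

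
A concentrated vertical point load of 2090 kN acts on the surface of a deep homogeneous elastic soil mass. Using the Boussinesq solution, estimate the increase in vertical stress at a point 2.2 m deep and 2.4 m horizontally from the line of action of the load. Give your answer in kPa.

Boussinesq vertical stress below a point load on an elastic half-space:
Δσ_z = 3P/(2πz²) · [1 + (r/z)²]^(−5/2)
r/z = 2.4/2.2 = 1.0909; [1+(r/z)²]^(−5/2) = 0.14088.
Δσ_z = 3×2090/(2π×2.2²) × 0.14088 = 206.18 × 0.14088 = 29.05 kPa

Δσ_z ≈ 29 kPa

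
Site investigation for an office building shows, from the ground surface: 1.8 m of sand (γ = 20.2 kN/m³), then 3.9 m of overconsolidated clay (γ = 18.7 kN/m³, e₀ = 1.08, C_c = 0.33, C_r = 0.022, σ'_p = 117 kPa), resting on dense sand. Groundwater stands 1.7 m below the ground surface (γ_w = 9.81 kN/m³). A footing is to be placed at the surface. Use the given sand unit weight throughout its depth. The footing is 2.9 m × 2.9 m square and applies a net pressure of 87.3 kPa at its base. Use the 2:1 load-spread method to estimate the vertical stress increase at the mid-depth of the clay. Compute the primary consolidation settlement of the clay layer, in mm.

S_c ≈ 4.91 mm

Mid-depth of clay below the ground surface: z = 1.8 + 3.9/2 = 3.75 m.
Total vertical stress at mid-clay: σ_v = 20.2×1.8 + 18.7×1.95 = 72.825 kPa.
Pore pressure: u = 9.81×(3.75 − 1.7) = 20.11 kPa.
Initial effective stress: σ'_0 = σ_v − u = 72.825 − 20.11 = 52.715 kPa.
Stress increase at mid-clay by the 2:1 spreading method:
Δσ = qBL/((B+z)(L+z)) = 87.3×2.9×2.9/((2.9+3.75)(2.9+3.75)) = 16.602 kPa
Final effective stress: σ'_f = 52.715 + 16.602 = 69.317 kPa.
σ'_f = 69.317 ≤ σ'_p = 117 kPa, so the clay remains overconsolidated and only the recompression index applies:
S_c = C_r·H/(1+e₀)·log₁₀(σ'_f/σ'_0) = 0.022×3.9/2.08×log₁₀(69.317/52.715)
    = 0.04125 × 0.11891 = 0.004905 m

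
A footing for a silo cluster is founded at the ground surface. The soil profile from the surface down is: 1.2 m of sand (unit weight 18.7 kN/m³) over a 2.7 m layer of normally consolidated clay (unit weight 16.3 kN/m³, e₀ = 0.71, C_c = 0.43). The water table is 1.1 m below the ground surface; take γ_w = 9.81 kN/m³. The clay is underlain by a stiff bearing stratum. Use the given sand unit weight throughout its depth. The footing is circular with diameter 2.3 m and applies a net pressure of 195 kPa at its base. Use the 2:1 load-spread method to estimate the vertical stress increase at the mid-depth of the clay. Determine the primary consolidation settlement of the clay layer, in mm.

Mid-depth of clay below the ground surface: z = 1.2 + 2.7/2 = 2.55 m.
Total vertical stress at mid-clay: σ_v = 18.7×1.2 + 16.3×1.35 = 44.445 kPa.
Pore pressure: u = 9.81×(2.55 − 1.1) = 14.225 kPa.
Initial effective stress: σ'_0 = σ_v − u = 44.445 − 14.225 = 30.22 kPa.
Stress increase at mid-clay by the 2:1 spreading method:
Δσ ≈ qD²/(D+z)² = 195×2.3²/(2.3+2.55)² = 43.854 kPa
Final effective stress: σ'_f = σ'_0 + Δσ = 30.22 + 43.854 = 74.074 kPa.
Normally consolidated clay, so the full stress increment lies on the virgin compression line:
S_c = C_c·H/(1+e₀)·log₁₀(σ'_f/σ'_0) = 0.43×2.7/(1+0.71)×log₁₀(74.074/30.22)
    = 0.67895 × 0.38937 = 0.2644 m

S_c ≈ 264 mm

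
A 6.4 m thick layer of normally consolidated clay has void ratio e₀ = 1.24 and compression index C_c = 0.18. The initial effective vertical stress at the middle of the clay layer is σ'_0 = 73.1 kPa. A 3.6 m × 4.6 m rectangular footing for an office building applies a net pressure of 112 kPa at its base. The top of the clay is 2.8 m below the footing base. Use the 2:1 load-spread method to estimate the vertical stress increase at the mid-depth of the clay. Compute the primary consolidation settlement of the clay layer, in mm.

Mid-depth of clay below the footing base: z = 2.8 + 6.4/2 = 6 m.
Stress increase at mid-clay by the 2:1 spreading method:
Δσ = qBL/((B+z)(L+z)) = 112×3.6×4.6/((3.6+6)(4.6+6)) = 18.226 kPa
Final effective stress: σ'_f = σ'_0 + Δσ = 73.1 + 18.226 = 91.326 kPa.
Normally consolidated clay, so the full stress increment lies on the virgin compression line:
S_c = C_c·H/(1+e₀)·log₁₀(σ'_f/σ'_0) = 0.18×6.4/(1+1.24)×log₁₀(91.326/73.1)
    = 0.51429 × 0.096677 = 0.04972 m

S_c ≈ 49.7 mm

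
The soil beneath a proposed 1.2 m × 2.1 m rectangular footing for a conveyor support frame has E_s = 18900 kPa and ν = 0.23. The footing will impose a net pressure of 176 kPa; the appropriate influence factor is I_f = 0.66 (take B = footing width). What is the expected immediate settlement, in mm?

S_e ≈ 6.99 mm

Immediate (elastic) settlement: S_e = q·B·(1−ν²)/E_s · I_f.
S_e = 176 × 1.2 × (1 − 0.23²) / 18900 × 0.66
    = 176 × 1.2 × 0.9471 / 18900 × 0.66
    = 0.006985 m = 6.985 mm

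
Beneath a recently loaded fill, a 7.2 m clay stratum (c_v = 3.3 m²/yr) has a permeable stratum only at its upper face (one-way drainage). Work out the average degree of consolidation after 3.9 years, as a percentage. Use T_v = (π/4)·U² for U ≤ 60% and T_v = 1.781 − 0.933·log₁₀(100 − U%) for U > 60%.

Drainage path length: H_d = H = 7.2 m (single drainage).
T_v = c_v·t/H_d² = 3.3×3.9/7.2² = 0.24826.
T_v = 0.24826 corresponds to the U ≤ 60% branch:
U = √(4T_v/π) = 0.5622

U ≈ 56.2 %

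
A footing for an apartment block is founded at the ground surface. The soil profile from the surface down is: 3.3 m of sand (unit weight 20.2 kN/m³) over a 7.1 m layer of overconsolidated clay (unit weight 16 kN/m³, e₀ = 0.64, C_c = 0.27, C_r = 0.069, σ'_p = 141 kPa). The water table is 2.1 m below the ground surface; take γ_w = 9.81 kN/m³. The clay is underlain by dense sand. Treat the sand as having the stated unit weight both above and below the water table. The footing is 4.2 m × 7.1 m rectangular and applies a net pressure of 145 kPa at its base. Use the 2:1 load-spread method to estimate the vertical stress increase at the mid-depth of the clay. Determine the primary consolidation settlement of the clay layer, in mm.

S_c ≈ 40.4 mm

Mid-depth of clay below the ground surface: z = 3.3 + 7.1/2 = 6.85 m.
Total vertical stress at mid-clay: σ_v = 20.2×3.3 + 16×3.55 = 123.46 kPa.
Pore pressure: u = 9.81×(6.85 − 2.1) = 46.598 kPa.
Initial effective stress: σ'_0 = σ_v − u = 123.46 − 46.598 = 76.862 kPa.
Stress increase at mid-clay by the 2:1 spreading method:
Δσ = qBL/((B+z)(L+z)) = 145×4.2×7.1/((4.2+6.85)(7.1+6.85)) = 28.05 kPa
Final effective stress: σ'_f = 76.862 + 28.05 = 104.91 kPa.
σ'_f = 104.91 ≤ σ'_p = 141 kPa, so the clay remains overconsolidated and only the recompression index applies:
S_c = C_r·H/(1+e₀)·log₁₀(σ'_f/σ'_0) = 0.069×7.1/1.64×log₁₀(104.91/76.862)
    = 0.29872 × 0.13511 = 0.04036 m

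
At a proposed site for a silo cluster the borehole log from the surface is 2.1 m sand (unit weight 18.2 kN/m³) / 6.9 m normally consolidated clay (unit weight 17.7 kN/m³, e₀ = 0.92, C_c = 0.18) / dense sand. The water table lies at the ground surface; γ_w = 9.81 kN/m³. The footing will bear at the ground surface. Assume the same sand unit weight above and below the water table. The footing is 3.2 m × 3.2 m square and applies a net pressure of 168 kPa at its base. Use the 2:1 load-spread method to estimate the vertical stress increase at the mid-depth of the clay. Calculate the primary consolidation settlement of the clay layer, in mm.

S_c ≈ 114 mm

Mid-depth of clay below the ground surface: z = 2.1 + 6.9/2 = 5.55 m.
Total vertical stress at mid-clay: σ_v = 18.2×2.1 + 17.7×3.45 = 99.285 kPa.
Pore pressure: u = 9.81×(5.55 − 0) = 54.446 kPa.
Initial effective stress: σ'_0 = σ_v − u = 99.285 − 54.446 = 44.839 kPa.
Stress increase at mid-clay by the 2:1 spreading method:
Δσ = qBL/((B+z)(L+z)) = 168×3.2×3.2/((3.2+5.55)(3.2+5.55)) = 22.469 kPa
Final effective stress: σ'_f = σ'_0 + Δσ = 44.839 + 22.469 = 67.308 kPa.
Normally consolidated clay, so the full stress increment lies on the virgin compression line:
S_c = C_c·H/(1+e₀)·log₁₀(σ'_f/σ'_0) = 0.18×6.9/(1+0.92)×log₁₀(67.308/44.839)
    = 0.64687 × 0.17641 = 0.1141 m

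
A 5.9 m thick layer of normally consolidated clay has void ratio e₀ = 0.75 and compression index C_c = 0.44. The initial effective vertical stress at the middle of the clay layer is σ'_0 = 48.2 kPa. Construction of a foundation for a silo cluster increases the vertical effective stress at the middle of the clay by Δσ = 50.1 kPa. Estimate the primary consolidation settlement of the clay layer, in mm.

S_c ≈ 459 mm

Final effective stress: σ'_f = σ'_0 + Δσ = 48.2 + 50.1 = 98.3 kPa.
Normally consolidated clay, so the full stress increment lies on the virgin compression line:
S_c = C_c·H/(1+e₀)·log₁₀(σ'_f/σ'_0) = 0.44×5.9/(1+0.75)×log₁₀(98.3/48.2)
    = 1.4834 × 0.30951 = 0.4591 m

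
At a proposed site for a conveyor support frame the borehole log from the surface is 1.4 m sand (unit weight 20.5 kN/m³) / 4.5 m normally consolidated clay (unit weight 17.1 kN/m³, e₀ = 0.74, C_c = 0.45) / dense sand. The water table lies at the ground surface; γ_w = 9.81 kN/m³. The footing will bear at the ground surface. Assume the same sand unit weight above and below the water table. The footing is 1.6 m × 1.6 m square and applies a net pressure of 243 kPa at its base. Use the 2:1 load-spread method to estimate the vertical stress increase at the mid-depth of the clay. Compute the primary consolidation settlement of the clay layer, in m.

S_c ≈ 0.274 m

Mid-depth of clay below the ground surface: z = 1.4 + 4.5/2 = 3.65 m.
Total vertical stress at mid-clay: σ_v = 20.5×1.4 + 17.1×2.25 = 67.175 kPa.
Pore pressure: u = 9.81×(3.65 − 0) = 35.806 kPa.
Initial effective stress: σ'_0 = σ_v − u = 67.175 − 35.806 = 31.369 kPa.
Stress increase at mid-clay by the 2:1 spreading method:
Δσ = qBL/((B+z)(L+z)) = 243×1.6×1.6/((1.6+3.65)(1.6+3.65)) = 22.57 kPa
Final effective stress: σ'_f = σ'_0 + Δσ = 31.369 + 22.57 = 53.939 kPa.
Normally consolidated clay, so the full stress increment lies on the virgin compression line:
S_c = C_c·H/(1+e₀)·log₁₀(σ'_f/σ'_0) = 0.45×4.5/(1+0.74)×log₁₀(53.939/31.369)
    = 1.1638 × 0.2354 = 0.274 m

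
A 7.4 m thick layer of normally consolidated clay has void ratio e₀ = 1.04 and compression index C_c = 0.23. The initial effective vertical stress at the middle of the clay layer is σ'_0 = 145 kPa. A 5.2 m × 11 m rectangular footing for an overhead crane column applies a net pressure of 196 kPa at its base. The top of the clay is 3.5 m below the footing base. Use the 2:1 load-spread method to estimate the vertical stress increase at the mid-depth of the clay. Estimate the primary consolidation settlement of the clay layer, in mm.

S_c ≈ 107 mm

Mid-depth of clay below the footing base: z = 3.5 + 7.4/2 = 7.2 m.
Stress increase at mid-clay by the 2:1 spreading method:
Δσ = qBL/((B+z)(L+z)) = 196×5.2×11/((5.2+7.2)(11+7.2)) = 49.677 kPa
Final effective stress: σ'_f = σ'_0 + Δσ = 145 + 49.677 = 194.68 kPa.
Normally consolidated clay, so the full stress increment lies on the virgin compression line:
S_c = C_c·H/(1+e₀)·log₁₀(σ'_f/σ'_0) = 0.23×7.4/(1+1.04)×log₁₀(194.68/145)
    = 0.83431 × 0.12795 = 0.1067 m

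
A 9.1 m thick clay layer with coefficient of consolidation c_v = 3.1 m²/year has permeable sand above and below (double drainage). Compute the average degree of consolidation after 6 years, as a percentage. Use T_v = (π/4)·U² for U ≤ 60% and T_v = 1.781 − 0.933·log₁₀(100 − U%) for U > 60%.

U ≈ 91.2 %

Drainage path length: H_d = H/2 = 4.55 m (double drainage).
T_v = c_v·t/H_d² = 3.1×6/4.55² = 0.89844.
T_v = 0.89844 corresponds to the U > 60% branch:
U = 1 − 10^((1.781 − T_v)/0.933)/100 = 0.9117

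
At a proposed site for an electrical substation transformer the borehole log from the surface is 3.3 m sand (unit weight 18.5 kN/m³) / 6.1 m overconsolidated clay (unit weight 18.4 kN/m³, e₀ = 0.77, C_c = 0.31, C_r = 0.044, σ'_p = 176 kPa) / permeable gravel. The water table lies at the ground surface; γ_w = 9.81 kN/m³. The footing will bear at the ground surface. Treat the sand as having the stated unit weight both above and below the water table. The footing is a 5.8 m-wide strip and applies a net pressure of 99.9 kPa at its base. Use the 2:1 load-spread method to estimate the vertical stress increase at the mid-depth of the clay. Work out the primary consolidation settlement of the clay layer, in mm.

S_c ≈ 41.2 mm

Mid-depth of clay below the ground surface: z = 3.3 + 6.1/2 = 6.35 m.
Total vertical stress at mid-clay: σ_v = 18.5×3.3 + 18.4×3.05 = 117.17 kPa.
Pore pressure: u = 9.81×(6.35 − 0) = 62.294 kPa.
Initial effective stress: σ'_0 = σ_v − u = 117.17 − 62.294 = 54.876 kPa.
Stress increase at mid-clay by the 2:1 spreading method:
Δσ = qB/(B+z) = 99.9×5.8/(5.8+6.35) = 47.689 kPa
Final effective stress: σ'_f = 54.876 + 47.689 = 102.56 kPa.
σ'_f = 102.56 ≤ σ'_p = 176 kPa, so the clay remains overconsolidated and only the recompression index applies:
S_c = C_r·H/(1+e₀)·log₁₀(σ'_f/σ'_0) = 0.044×6.1/1.77×log₁₀(102.56/54.876)
    = 0.15164 × 0.2716 = 0.04118 m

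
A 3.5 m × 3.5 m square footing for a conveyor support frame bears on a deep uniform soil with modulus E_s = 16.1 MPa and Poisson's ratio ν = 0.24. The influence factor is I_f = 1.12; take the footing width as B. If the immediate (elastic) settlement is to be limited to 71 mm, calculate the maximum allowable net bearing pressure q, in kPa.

q ≈ 309 kPa

E_s = 16.1 MPa = 16100 kPa.
S_e = q·B·(1−ν²)/E_s · I_f  ⇒  q = S_e·E_s / (B·(1−ν²)·I_f).
q = 0.071 × 16100 / (3.5 × 0.9424 × 1.12) = 309.4 kPa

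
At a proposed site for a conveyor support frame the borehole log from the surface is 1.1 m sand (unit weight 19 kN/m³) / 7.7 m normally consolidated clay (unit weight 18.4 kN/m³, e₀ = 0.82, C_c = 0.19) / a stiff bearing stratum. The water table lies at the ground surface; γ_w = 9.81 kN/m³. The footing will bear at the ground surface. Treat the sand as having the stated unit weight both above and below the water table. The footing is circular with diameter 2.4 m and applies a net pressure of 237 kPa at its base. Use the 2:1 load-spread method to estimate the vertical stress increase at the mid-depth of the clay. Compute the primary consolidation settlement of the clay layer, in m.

Mid-depth of clay below the ground surface: z = 1.1 + 7.7/2 = 4.95 m.
Total vertical stress at mid-clay: σ_v = 19×1.1 + 18.4×3.85 = 91.74 kPa.
Pore pressure: u = 9.81×(4.95 − 0) = 48.56 kPa.
Initial effective stress: σ'_0 = σ_v − u = 91.74 − 48.56 = 43.18 kPa.
Stress increase at mid-clay by the 2:1 spreading method:
Δσ ≈ qD²/(D+z)² = 237×2.4²/(2.4+4.95)² = 25.269 kPa
Final effective stress: σ'_f = σ'_0 + Δσ = 43.18 + 25.269 = 68.449 kPa.
Normally consolidated clay, so the full stress increment lies on the virgin compression line:
S_c = C_c·H/(1+e₀)·log₁₀(σ'_f/σ'_0) = 0.19×7.7/(1+0.82)×log₁₀(68.449/43.18)
    = 0.80385 × 0.20008 = 0.1608 m

S_c ≈ 0.161 m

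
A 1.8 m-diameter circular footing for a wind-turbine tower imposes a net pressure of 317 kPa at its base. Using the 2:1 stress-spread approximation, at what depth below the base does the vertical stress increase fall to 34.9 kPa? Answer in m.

2:1 spreading — at depth z the loaded area has grown by z in each plan dimension:
qD²/(D+z)² = Δσ_z ⇒ z = D(√(q/Δσ_z) − 1) = 1.8×(√(317/34.9) − 1) = 3.625 m

z ≈ 3.62 m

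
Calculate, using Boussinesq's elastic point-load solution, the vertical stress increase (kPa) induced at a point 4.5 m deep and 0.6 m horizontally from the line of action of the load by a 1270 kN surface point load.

Boussinesq vertical stress below a point load on an elastic half-space:
Δσ_z = 3P/(2πz²) · [1 + (r/z)²]^(−5/2)
r/z = 0.6/4.5 = 0.13333; [1+(r/z)²]^(−5/2) = 0.9569.
Δσ_z = 3×1270/(2π×4.5²) × 0.9569 = 29.945 × 0.9569 = 28.65 kPa

Δσ_z ≈ 28.7 kPa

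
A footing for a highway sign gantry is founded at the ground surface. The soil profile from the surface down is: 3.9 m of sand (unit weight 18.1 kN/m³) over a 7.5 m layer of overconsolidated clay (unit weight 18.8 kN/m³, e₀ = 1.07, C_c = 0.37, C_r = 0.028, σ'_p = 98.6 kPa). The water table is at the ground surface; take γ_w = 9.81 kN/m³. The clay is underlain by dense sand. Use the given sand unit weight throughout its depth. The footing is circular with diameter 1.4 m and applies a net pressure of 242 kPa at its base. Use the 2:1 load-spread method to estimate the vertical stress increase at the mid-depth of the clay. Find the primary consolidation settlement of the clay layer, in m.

Mid-depth of clay below the ground surface: z = 3.9 + 7.5/2 = 7.65 m.
Total vertical stress at mid-clay: σ_v = 18.1×3.9 + 18.8×3.75 = 141.09 kPa.
Pore pressure: u = 9.81×(7.65 − 0) = 75.047 kPa.
Initial effective stress: σ'_0 = σ_v − u = 141.09 − 75.047 = 66.043 kPa.
Stress increase at mid-clay by the 2:1 spreading method:
Δσ ≈ qD²/(D+z)² = 242×1.4²/(1.4+7.65)² = 5.7913 kPa
Final effective stress: σ'_f = 66.043 + 5.7913 = 71.834 kPa.
σ'_f = 71.834 ≤ σ'_p = 98.6 kPa, so the clay remains overconsolidated and only the recompression index applies:
S_c = C_r·H/(1+e₀)·log₁₀(σ'_f/σ'_0) = 0.028×7.5/2.07×log₁₀(71.834/66.043)
    = 0.10145 × 0.036503 = 0.003703 m

S_c ≈ 0.0037 m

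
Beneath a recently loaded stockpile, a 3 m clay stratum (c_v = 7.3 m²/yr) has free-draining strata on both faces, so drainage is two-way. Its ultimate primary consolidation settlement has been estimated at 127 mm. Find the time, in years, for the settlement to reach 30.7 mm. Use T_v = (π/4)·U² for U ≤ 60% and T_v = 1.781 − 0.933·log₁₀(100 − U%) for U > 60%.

t ≈ 0.0141 years

Drainage path length: H_d = H/2 = 1.5 m (double drainage).
U = S(t)/S_ult = 30.7/127 = 0.2417.
U ≤ 60%: T_v = (π/4)·U² = (π/4)×0.24173² = 0.045894.
t = T_v·H_d²/c_v = 0.045894×1.5²/7.3 = 0.01415 years.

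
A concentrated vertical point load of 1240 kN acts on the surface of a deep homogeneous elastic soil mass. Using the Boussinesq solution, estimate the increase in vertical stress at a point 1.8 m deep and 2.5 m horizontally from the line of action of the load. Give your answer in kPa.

Δσ_z ≈ 12.4 kPa

Boussinesq vertical stress below a point load on an elastic half-space:
Δσ_z = 3P/(2πz²) · [1 + (r/z)²]^(−5/2)
r/z = 2.5/1.8 = 1.3889; [1+(r/z)²]^(−5/2) = 0.068108.
Δσ_z = 3×1240/(2π×1.8²) × 0.068108 = 182.73 × 0.068108 = 12.45 kPa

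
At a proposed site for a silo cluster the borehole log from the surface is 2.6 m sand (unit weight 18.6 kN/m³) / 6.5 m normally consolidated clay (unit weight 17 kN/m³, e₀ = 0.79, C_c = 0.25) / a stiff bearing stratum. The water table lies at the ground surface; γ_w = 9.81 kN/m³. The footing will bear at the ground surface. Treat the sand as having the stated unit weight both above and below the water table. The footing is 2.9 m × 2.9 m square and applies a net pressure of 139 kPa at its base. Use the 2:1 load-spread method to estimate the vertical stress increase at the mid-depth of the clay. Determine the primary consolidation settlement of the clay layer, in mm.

Mid-depth of clay below the ground surface: z = 2.6 + 6.5/2 = 5.85 m.
Total vertical stress at mid-clay: σ_v = 18.6×2.6 + 17×3.25 = 103.61 kPa.
Pore pressure: u = 9.81×(5.85 − 0) = 57.389 kPa.
Initial effective stress: σ'_0 = σ_v − u = 103.61 − 57.389 = 46.221 kPa.
Stress increase at mid-clay by the 2:1 spreading method:
Δσ = qBL/((B+z)(L+z)) = 139×2.9×2.9/((2.9+5.85)(2.9+5.85)) = 15.268 kPa
Final effective stress: σ'_f = σ'_0 + Δσ = 46.221 + 15.268 = 61.489 kPa.
Normally consolidated clay, so the full stress increment lies on the virgin compression line:
S_c = C_c·H/(1+e₀)·log₁₀(σ'_f/σ'_0) = 0.25×6.5/(1+0.79)×log₁₀(61.489/46.221)
    = 0.90782 × 0.12396 = 0.1125 m

S_c ≈ 113 mm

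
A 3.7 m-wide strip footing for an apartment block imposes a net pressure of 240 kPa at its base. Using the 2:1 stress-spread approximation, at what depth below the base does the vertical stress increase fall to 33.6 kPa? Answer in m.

2:1 spreading — at depth z the loaded area has grown by z in each plan dimension:
qB/(B+z) = Δσ_z ⇒ z = qB/Δσ_z − B = 240×3.7/33.6 − 3.7 = 22.73 m

z ≈ 22.7 m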